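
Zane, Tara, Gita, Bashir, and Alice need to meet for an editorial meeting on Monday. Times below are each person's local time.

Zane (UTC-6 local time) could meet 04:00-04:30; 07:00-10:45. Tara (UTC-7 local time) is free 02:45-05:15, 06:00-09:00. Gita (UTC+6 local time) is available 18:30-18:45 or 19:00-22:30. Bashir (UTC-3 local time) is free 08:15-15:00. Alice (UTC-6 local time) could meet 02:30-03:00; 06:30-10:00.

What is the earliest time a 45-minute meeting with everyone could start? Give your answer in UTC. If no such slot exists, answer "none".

13:00

Zane in UTC: 10:00-10:30, 13:00-16:45 (add 6h to convert from UTC-6).
Tara in UTC: 09:45-12:15, 13:00-16:00 (add 7h to convert from UTC-7).
Gita in UTC: 12:30-12:45, 13:00-16:30 (subtract 6h to convert from UTC+6).
Bashir in UTC: 11:15-18:00 (add 3h to convert from UTC-3).
Alice in UTC: 08:30-09:00, 12:30-16:00 (add 6h to convert from UTC-6).
Zane ∩ Tara: 10:00-10:30, 13:00-16:00.
Zane ∩ Tara ∩ Gita: 13:00-16:00.
Zane ∩ Tara ∩ Gita ∩ Bashir: 13:00-16:00.
Zane ∩ Tara ∩ Gita ∩ Bashir ∩ Alice: 13:00-16:00.
So the common availability across everyone is 13:00-16:00.
The first common window of at least 45 minutes is 13:00-16:00, so the earliest start is 13:00.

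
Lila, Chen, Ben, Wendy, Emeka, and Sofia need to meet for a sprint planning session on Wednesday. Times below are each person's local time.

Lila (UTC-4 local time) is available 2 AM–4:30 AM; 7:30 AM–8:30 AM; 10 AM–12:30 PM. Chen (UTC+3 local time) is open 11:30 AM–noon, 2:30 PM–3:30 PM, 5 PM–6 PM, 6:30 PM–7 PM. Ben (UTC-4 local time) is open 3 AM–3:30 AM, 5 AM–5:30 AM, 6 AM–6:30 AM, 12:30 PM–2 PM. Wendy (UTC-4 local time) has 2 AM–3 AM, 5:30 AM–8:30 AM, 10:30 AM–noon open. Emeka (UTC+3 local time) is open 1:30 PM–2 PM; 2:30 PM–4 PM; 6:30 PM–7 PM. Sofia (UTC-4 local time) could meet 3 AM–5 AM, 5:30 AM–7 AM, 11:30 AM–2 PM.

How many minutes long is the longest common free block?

0

Lila in UTC: 06:00-08:30, 11:30-12:30, 14:00-16:30 (add 4h to convert from UTC-4).
Chen in UTC: 08:30-09:00, 11:30-12:30, 14:00-15:00, 15:30-16:00 (subtract 3h to convert from UTC+3).
Ben in UTC: 07:00-07:30, 09:00-09:30, 10:00-10:30, 16:30-18:00 (add 4h to convert from UTC-4).
Wendy in UTC: 06:00-07:00, 09:30-12:30, 14:30-16:00 (add 4h to convert from UTC-4).
Emeka in UTC: 10:30-11:00, 11:30-13:00, 15:30-16:00 (subtract 3h to convert from UTC+3).
Sofia in UTC: 07:00-09:00, 09:30-11:00, 15:30-18:00 (add 4h to convert from UTC-4).
Lila ∩ Chen: 11:30-12:30, 14:00-15:00, 15:30-16:00.
Lila ∩ Chen ∩ Ben: ∅.
Lila ∩ Chen ∩ Ben ∩ Wendy: ∅.
Lila ∩ Chen ∩ Ben ∩ Wendy ∩ Emeka: ∅.
Lila ∩ Chen ∩ Ben ∩ Wendy ∩ Emeka ∩ Sofia: ∅.
There is no time when everyone is free.
No common window exists, so the longest block is 0 minutes.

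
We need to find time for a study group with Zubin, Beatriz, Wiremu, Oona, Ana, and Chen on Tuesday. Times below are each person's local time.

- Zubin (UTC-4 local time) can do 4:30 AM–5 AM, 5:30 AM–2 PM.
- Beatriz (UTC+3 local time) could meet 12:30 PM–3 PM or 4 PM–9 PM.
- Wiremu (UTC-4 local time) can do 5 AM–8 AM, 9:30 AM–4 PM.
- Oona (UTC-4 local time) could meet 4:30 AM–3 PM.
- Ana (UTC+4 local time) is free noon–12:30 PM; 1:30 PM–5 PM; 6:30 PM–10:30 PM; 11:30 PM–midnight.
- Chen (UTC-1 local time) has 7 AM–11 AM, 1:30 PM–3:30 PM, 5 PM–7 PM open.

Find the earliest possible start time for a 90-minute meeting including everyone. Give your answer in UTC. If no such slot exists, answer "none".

09:30

Zubin in UTC: 08:30-09:00, 09:30-18:00 (add 4h to convert from UTC-4).
Beatriz in UTC: 09:30-12:00, 13:00-18:00 (subtract 3h to convert from UTC+3).
Wiremu in UTC: 09:00-12:00, 13:30-20:00 (add 4h to convert from UTC-4).
Oona in UTC: 08:30-19:00 (add 4h to convert from UTC-4).
Ana in UTC: 08:00-08:30, 09:30-13:00, 14:30-18:30, 19:30-20:00 (subtract 4h to convert from UTC+4).
Chen in UTC: 08:00-12:00, 14:30-16:30, 18:00-20:00 (add 1h to convert from UTC-1).
Zubin ∩ Beatriz: 09:30-12:00, 13:00-18:00.
Zubin ∩ Beatriz ∩ Wiremu: 09:30-12:00, 13:30-18:00.
Zubin ∩ Beatriz ∩ Wiremu ∩ Oona: 09:30-12:00, 13:30-18:00.
Zubin ∩ Beatriz ∩ Wiremu ∩ Oona ∩ Ana: 09:30-12:00, 14:30-18:00.
Zubin ∩ Beatriz ∩ Wiremu ∩ Oona ∩ Ana ∩ Chen: 09:30-12:00, 14:30-16:30.
So the common availability across everyone is 09:30-12:00, 14:30-16:30.
The first common window of at least 90 minutes is 09:30-12:00, so the earliest start is 09:30.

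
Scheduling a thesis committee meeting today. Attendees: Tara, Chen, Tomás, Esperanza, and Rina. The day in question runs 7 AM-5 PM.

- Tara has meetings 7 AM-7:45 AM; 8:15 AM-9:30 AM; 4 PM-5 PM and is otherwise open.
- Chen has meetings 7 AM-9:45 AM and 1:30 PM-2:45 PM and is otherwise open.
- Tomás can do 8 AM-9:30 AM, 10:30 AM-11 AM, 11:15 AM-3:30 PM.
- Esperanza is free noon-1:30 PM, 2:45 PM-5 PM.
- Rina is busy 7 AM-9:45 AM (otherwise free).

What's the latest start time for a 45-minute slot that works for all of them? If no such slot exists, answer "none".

Tara free: 07:45-08:15, 09:30-16:00 (invert busy blocks within the working day).
Chen free: 09:45-13:30, 14:45-17:00 (invert busy blocks within the working day).
Tomás free: 08:00-09:30, 10:30-11:00, 11:15-15:30.
Esperanza free: 12:00-13:30, 14:45-17:00.
Rina free: 09:45-17:00 (invert busy blocks within the working day).
Tara ∩ Chen: 09:45-13:30, 14:45-16:00.
Tara ∩ Chen ∩ Tomás: 10:30-11:00, 11:15-13:30, 14:45-15:30.
Tara ∩ Chen ∩ Tomás ∩ Esperanza: 12:00-13:30, 14:45-15:30.
Tara ∩ Chen ∩ Tomás ∩ Esperanza ∩ Rina: 12:00-13:30, 14:45-15:30.
Those are the intersection windows.
The last common window of at least 45 minutes is 14:45-15:30; a 45-minute meeting can start as late as 14:45 and still end by 15:30.

14:45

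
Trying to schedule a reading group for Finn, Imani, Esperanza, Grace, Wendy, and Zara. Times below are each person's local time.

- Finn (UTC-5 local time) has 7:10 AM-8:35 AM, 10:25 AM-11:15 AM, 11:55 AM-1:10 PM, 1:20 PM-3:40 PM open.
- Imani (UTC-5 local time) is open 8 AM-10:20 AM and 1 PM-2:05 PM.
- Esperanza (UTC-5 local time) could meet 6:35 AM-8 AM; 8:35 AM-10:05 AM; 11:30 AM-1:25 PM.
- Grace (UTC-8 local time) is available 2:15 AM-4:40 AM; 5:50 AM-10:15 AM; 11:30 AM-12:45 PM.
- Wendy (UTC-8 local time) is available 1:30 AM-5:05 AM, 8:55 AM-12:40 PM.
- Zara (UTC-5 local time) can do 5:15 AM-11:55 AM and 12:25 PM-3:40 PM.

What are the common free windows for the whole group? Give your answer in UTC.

18:00-18:10

Finn in UTC: 12:10-13:35, 15:25-16:15, 16:55-18:10, 18:20-20:40 (add 5h to convert from UTC-5).
Imani in UTC: 13:00-15:20, 18:00-19:05 (add 5h to convert from UTC-5).
Esperanza in UTC: 11:35-13:00, 13:35-15:05, 16:30-18:25 (add 5h to convert from UTC-5).
Grace in UTC: 10:15-12:40, 13:50-18:15, 19:30-20:45 (add 8h to convert from UTC-8).
Wendy in UTC: 09:30-13:05, 16:55-20:40 (add 8h to convert from UTC-8).
Zara in UTC: 10:15-16:55, 17:25-20:40 (add 5h to convert from UTC-5).
Finn ∩ Imani: 13:00-13:35, 18:00-18:10, 18:20-19:05.
Finn ∩ Imani ∩ Esperanza: 18:00-18:10, 18:20-18:25.
Finn ∩ Imani ∩ Esperanza ∩ Grace: 18:00-18:10.
Finn ∩ Imani ∩ Esperanza ∩ Grace ∩ Wendy: 18:00-18:10.
Finn ∩ Imani ∩ Esperanza ∩ Grace ∩ Wendy ∩ Zara: 18:00-18:10.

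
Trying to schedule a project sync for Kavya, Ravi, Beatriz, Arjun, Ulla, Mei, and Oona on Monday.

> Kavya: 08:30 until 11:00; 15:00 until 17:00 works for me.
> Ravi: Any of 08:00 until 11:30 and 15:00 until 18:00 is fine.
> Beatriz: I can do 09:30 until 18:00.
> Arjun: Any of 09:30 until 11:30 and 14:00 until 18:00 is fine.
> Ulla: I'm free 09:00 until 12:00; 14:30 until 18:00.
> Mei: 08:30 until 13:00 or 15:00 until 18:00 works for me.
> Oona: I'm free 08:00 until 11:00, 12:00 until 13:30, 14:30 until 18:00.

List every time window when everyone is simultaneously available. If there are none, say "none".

09:30-11:00, 15:00-17:00

Kavya ∩ Ravi: 08:30-11:00, 15:00-17:00.
Kavya ∩ Ravi ∩ Beatriz: 09:30-11:00, 15:00-17:00.
Kavya ∩ Ravi ∩ Beatriz ∩ Arjun: 09:30-11:00, 15:00-17:00.
Kavya ∩ Ravi ∩ Beatriz ∩ Arjun ∩ Ulla: 09:30-11:00, 15:00-17:00.
Kavya ∩ Ravi ∩ Beatriz ∩ Arjun ∩ Ulla ∩ Mei: 09:30-11:00, 15:00-17:00.
Kavya ∩ Ravi ∩ Beatriz ∩ Arjun ∩ Ulla ∩ Mei ∩ Oona: 09:30-11:00, 15:00-17:00.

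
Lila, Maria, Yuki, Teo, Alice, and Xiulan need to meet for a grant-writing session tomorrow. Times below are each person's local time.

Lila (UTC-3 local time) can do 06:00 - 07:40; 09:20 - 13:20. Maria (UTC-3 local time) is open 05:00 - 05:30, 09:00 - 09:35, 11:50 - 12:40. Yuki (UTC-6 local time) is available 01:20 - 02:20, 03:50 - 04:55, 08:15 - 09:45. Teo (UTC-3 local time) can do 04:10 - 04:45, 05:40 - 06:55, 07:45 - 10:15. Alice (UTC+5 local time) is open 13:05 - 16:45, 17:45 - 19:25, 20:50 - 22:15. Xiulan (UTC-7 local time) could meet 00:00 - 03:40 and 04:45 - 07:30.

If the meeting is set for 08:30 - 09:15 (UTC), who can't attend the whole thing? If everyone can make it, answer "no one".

Lila, Maria, Teo, Yuki

Lila in UTC: 09:00-10:40, 12:20-16:20 (add 3h to convert from UTC-3).
Maria in UTC: 08:00-08:30, 12:00-12:35, 14:50-15:40 (add 3h to convert from UTC-3).
Yuki in UTC: 07:20-08:20, 09:50-10:55, 14:15-15:45 (add 6h to convert from UTC-6).
Teo in UTC: 07:10-07:45, 08:40-09:55, 10:45-13:15 (add 3h to convert from UTC-3).
Alice in UTC: 08:05-11:45, 12:45-14:25, 15:50-17:15 (subtract 5h to convert from UTC+5).
Xiulan in UTC: 07:00-10:40, 11:45-14:30 (add 7h to convert from UTC-7).
Lila: not fully free for 08:30-09:15. Maria: not fully free for 08:30-09:15. Yuki: not fully free for 08:30-09:15. Teo: not fully free for 08:30-09:15. Alice: free for 08:30-09:15. Xiulan: free for 08:30-09:15.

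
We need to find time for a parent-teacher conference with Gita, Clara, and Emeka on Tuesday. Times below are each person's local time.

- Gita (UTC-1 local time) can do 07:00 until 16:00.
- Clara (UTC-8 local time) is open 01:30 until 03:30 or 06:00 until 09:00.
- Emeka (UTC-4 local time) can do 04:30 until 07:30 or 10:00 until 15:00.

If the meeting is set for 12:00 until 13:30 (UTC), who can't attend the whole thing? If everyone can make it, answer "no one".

Gita in UTC: 08:00-17:00 (add 1h to convert from UTC-1).
Clara in UTC: 09:30-11:30, 14:00-17:00 (add 8h to convert from UTC-8).
Emeka in UTC: 08:30-11:30, 14:00-19:00 (add 4h to convert from UTC-4).
Gita: free for 12:00-13:30. Clara: not fully free for 12:00-13:30. Emeka: not fully free for 12:00-13:30.

Clara, Emeka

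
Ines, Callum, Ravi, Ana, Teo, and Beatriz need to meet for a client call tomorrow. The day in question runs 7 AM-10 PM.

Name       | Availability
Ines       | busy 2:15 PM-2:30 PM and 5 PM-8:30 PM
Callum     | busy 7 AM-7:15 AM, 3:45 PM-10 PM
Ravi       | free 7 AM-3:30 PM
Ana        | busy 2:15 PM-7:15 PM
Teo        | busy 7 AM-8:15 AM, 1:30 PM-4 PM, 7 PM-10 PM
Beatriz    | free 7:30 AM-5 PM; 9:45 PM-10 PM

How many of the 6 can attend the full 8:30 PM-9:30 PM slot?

2

Ines free: 07:00-14:15, 14:30-17:00, 20:30-22:00 (invert busy blocks within the working day).
Callum free: 07:15-15:45 (invert busy blocks within the working day).
Ravi free: 07:00-15:30.
Ana free: 07:00-14:15, 19:15-22:00 (invert busy blocks within the working day).
Teo free: 08:15-13:30, 16:00-19:00 (invert busy blocks within the working day).
Beatriz free: 07:30-17:00, 21:45-22:00.
Ines and Ana can make the full 20:30-21:30 slot — that's 2.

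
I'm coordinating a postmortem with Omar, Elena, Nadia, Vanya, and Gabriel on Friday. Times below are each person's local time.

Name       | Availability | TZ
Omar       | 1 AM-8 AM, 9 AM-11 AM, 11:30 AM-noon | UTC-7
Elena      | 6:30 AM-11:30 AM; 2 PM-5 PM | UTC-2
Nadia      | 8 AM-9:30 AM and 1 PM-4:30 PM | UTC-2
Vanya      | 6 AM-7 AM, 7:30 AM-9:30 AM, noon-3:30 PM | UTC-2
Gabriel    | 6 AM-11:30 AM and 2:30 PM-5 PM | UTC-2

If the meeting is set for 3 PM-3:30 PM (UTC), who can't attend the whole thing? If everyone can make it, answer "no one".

Elena, Gabriel, Omar

Omar in UTC: 08:00-15:00, 16:00-18:00, 18:30-19:00 (add 7h to convert from UTC-7).
Elena in UTC: 08:30-13:30, 16:00-19:00 (add 2h to convert from UTC-2).
Nadia in UTC: 10:00-11:30, 15:00-18:30 (add 2h to convert from UTC-2).
Vanya in UTC: 08:00-09:00, 09:30-11:30, 14:00-17:30 (add 2h to convert from UTC-2).
Gabriel in UTC: 08:00-13:30, 16:30-19:00 (add 2h to convert from UTC-2).
Omar: not fully free for 15:00-15:30. Elena: not fully free for 15:00-15:30. Nadia: free for 15:00-15:30. Vanya: free for 15:00-15:30. Gabriel: not fully free for 15:00-15:30.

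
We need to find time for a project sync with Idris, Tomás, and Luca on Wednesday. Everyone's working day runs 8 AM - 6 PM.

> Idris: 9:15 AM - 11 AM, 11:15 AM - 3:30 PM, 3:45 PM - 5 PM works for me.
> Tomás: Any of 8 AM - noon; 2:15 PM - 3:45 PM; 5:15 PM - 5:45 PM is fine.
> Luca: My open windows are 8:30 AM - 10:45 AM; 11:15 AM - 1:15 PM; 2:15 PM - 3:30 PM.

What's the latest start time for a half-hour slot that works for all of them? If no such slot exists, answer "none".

15:00

Idris ∩ Tomás: 09:15-11:00, 11:15-12:00, 14:15-15:30.
Idris ∩ Tomás ∩ Luca: 09:15-10:45, 11:15-12:00, 14:15-15:30.
Those are the intersection windows.
The last common window of at least 30 minutes is 14:15-15:30; a 30-minute meeting can start as late as 15:00 and still end by 15:30.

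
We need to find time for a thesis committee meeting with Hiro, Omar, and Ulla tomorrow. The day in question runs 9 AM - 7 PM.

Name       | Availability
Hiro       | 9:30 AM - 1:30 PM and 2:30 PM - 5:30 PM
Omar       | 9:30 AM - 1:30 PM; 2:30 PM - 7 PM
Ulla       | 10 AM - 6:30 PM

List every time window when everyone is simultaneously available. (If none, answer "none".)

10:00-13:30, 14:30-17:30

Hiro ∩ Omar: 09:30-13:30, 14:30-17:30.
Hiro ∩ Omar ∩ Ulla: 10:00-13:30, 14:30-17:30.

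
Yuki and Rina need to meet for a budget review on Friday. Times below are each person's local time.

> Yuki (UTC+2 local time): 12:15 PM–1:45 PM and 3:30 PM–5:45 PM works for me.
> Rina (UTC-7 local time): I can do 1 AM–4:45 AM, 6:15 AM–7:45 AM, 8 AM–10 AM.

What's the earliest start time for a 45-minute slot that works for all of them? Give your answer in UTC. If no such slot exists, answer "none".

10:15

Yuki in UTC: 10:15-11:45, 13:30-15:45 (subtract 2h to convert from UTC+2).
Rina in UTC: 08:00-11:45, 13:15-14:45, 15:00-17:00 (add 7h to convert from UTC-7).
Yuki ∩ Rina: 10:15-11:45, 13:30-14:45, 15:00-15:45.
So the common availability across everyone is 10:15-11:45, 13:30-14:45, 15:00-15:45.
The first common window of at least 45 minutes is 10:15-11:45, so the earliest start is 10:15.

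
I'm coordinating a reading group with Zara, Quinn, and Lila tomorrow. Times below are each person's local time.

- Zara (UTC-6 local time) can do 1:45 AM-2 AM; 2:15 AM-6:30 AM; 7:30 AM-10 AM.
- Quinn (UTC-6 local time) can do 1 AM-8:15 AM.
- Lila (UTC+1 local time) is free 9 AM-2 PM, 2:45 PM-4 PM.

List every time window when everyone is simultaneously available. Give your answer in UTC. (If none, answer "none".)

Zara in UTC: 07:45-08:00, 08:15-12:30, 13:30-16:00 (add 6h to convert from UTC-6).
Quinn in UTC: 07:00-14:15 (add 6h to convert from UTC-6).
Lila in UTC: 08:00-13:00, 13:45-15:00 (subtract 1h to convert from UTC+1).
Zara ∩ Quinn: 07:45-08:00, 08:15-12:30, 13:30-14:15.
Zara ∩ Quinn ∩ Lila: 08:15-12:30, 13:45-14:15.
So the common availability across everyone is 08:15-12:30, 13:45-14:15.

08:15-12:30, 13:45-14:15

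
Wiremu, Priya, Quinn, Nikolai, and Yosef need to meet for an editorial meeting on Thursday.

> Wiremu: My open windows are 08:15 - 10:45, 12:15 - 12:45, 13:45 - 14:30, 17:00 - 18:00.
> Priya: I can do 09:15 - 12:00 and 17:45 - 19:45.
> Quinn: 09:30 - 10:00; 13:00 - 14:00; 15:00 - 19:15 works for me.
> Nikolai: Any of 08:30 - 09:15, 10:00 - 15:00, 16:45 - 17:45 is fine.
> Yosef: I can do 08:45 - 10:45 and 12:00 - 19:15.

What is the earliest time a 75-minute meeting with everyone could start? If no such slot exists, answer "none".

none

Wiremu ∩ Priya: 09:15-10:45, 17:45-18:00.
Wiremu ∩ Priya ∩ Quinn: 09:30-10:00, 17:45-18:00.
Wiremu ∩ Priya ∩ Quinn ∩ Nikolai: ∅.
Wiremu ∩ Priya ∩ Quinn ∩ Nikolai ∩ Yosef: ∅.
There is no time when everyone is free.
No common window is at least 75 minutes long.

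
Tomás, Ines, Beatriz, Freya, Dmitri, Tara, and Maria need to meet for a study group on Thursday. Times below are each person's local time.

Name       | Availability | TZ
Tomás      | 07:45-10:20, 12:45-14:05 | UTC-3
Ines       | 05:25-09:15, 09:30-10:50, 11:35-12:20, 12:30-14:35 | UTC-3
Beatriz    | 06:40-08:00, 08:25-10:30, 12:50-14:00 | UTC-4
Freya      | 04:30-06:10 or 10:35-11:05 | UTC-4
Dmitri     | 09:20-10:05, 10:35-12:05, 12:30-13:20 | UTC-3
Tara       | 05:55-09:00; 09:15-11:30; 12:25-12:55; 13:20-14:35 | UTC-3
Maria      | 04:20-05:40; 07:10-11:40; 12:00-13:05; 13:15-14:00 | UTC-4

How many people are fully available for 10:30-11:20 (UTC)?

Tomás in UTC: 10:45-13:20, 15:45-17:05 (add 3h to convert from UTC-3).
Ines in UTC: 08:25-12:15, 12:30-13:50, 14:35-15:20, 15:30-17:35 (add 3h to convert from UTC-3).
Beatriz in UTC: 10:40-12:00, 12:25-14:30, 16:50-18:00 (add 4h to convert from UTC-4).
Freya in UTC: 08:30-10:10, 14:35-15:05 (add 4h to convert from UTC-4).
Dmitri in UTC: 12:20-13:05, 13:35-15:05, 15:30-16:20 (add 3h to convert from UTC-3).
Tara in UTC: 08:55-12:00, 12:15-14:30, 15:25-15:55, 16:20-17:35 (add 3h to convert from UTC-3).
Maria in UTC: 08:20-09:40, 11:10-15:40, 16:00-17:05, 17:15-18:00 (add 4h to convert from UTC-4).
Ines and Tara can make the full 10:30-11:20 slot — that's 2.

2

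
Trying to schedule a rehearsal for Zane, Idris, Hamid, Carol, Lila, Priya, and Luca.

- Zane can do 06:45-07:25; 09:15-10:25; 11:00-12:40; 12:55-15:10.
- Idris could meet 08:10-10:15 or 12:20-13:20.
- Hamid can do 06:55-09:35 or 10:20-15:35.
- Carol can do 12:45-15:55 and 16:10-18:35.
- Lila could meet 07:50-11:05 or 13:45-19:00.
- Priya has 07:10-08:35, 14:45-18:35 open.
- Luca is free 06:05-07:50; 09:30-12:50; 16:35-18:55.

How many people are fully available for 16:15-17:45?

3

Carol, Lila, and Priya can make the full 16:15-17:45 slot — that's 3.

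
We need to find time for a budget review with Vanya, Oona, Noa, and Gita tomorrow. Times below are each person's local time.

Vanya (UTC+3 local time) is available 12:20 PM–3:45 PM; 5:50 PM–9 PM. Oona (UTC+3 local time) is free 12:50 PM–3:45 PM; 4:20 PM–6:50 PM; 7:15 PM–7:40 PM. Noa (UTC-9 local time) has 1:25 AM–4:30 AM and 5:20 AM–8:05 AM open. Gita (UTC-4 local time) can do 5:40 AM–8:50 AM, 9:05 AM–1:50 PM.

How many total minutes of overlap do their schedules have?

225

Vanya in UTC: 09:20-12:45, 14:50-18:00 (subtract 3h to convert from UTC+3).
Oona in UTC: 09:50-12:45, 13:20-15:50, 16:15-16:40 (subtract 3h to convert from UTC+3).
Noa in UTC: 10:25-13:30, 14:20-17:05 (add 9h to convert from UTC-9).
Gita in UTC: 09:40-12:50, 13:05-17:50 (add 4h to convert from UTC-4).
Vanya ∩ Oona: 09:50-12:45, 14:50-15:50, 16:15-16:40.
Vanya ∩ Oona ∩ Noa: 10:25-12:45, 14:50-15:50, 16:15-16:40.
Vanya ∩ Oona ∩ Noa ∩ Gita: 10:25-12:45, 14:50-15:50, 16:15-16:40.
So the common availability across everyone is 10:25-12:45, 14:50-15:50, 16:15-16:40.
Summing the common windows: 140 + 60 + 25 = 225 minutes.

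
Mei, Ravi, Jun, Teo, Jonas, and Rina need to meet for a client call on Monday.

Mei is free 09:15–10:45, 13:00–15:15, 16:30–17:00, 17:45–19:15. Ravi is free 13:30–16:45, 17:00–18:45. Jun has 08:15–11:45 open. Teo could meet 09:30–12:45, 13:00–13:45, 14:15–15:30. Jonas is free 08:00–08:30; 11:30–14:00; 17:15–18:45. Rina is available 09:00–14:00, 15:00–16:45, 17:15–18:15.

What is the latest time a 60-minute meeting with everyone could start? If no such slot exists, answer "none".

Mei ∩ Ravi: 13:30-15:15, 16:30-16:45, 17:45-18:45.
Mei ∩ Ravi ∩ Jun: ∅.
Mei ∩ Ravi ∩ Jun ∩ Teo: ∅.
Mei ∩ Ravi ∩ Jun ∩ Teo ∩ Jonas: ∅.
Mei ∩ Ravi ∩ Jun ∩ Teo ∩ Jonas ∩ Rina: ∅.
There is no time when everyone is free.
No common window is at least 60 minutes long.

none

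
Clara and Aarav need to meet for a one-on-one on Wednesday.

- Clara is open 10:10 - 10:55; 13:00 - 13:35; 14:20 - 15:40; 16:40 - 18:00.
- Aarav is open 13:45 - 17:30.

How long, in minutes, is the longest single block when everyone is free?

Clara ∩ Aarav: 14:20-15:40, 16:40-17:30.
The longest is 14:20-15:40 at 80 minutes.

80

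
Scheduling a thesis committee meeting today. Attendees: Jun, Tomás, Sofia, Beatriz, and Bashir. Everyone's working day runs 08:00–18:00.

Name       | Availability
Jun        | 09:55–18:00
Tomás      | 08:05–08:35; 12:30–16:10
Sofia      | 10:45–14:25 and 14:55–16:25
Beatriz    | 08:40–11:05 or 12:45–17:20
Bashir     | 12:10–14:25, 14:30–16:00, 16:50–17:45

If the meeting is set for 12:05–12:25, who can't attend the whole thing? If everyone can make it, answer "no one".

Bashir, Beatriz, Tomás

Jun: free for 12:05-12:25. Tomás: not fully free for 12:05-12:25. Sofia: free for 12:05-12:25. Beatriz: not fully free for 12:05-12:25. Bashir: not fully free for 12:05-12:25.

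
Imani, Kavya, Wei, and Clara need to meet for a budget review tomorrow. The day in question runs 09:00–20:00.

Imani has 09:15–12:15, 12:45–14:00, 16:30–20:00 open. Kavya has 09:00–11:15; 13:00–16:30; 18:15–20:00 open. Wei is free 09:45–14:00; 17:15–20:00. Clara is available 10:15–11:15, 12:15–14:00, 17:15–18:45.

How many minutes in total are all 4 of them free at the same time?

Imani ∩ Kavya: 09:15-11:15, 13:00-14:00, 18:15-20:00.
Imani ∩ Kavya ∩ Wei: 09:45-11:15, 13:00-14:00, 18:15-20:00.
Imani ∩ Kavya ∩ Wei ∩ Clara: 10:15-11:15, 13:00-14:00, 18:15-18:45.
Those are the intersection windows.
Summing the common windows: 60 + 60 + 30 = 150 minutes.

150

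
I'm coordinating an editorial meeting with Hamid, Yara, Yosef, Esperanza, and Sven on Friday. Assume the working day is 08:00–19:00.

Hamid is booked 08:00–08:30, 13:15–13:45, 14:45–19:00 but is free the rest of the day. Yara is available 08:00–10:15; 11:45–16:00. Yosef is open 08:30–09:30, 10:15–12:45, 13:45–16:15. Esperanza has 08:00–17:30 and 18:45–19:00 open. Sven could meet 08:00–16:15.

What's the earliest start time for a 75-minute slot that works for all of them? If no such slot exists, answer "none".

Hamid free: 08:30-13:15, 13:45-14:45 (invert busy blocks within the working day).
Yara free: 08:00-10:15, 11:45-16:00.
Yosef free: 08:30-09:30, 10:15-12:45, 13:45-16:15.
Esperanza free: 08:00-17:30, 18:45-19:00.
Sven free: 08:00-16:15.
Hamid ∩ Yara: 08:30-10:15, 11:45-13:15, 13:45-14:45.
Hamid ∩ Yara ∩ Yosef: 08:30-09:30, 11:45-12:45, 13:45-14:45.
Hamid ∩ Yara ∩ Yosef ∩ Esperanza: 08:30-09:30, 11:45-12:45, 13:45-14:45.
Hamid ∩ Yara ∩ Yosef ∩ Esperanza ∩ Sven: 08:30-09:30, 11:45-12:45, 13:45-14:45.
Those are the intersection windows.
No common window is at least 75 minutes long.

none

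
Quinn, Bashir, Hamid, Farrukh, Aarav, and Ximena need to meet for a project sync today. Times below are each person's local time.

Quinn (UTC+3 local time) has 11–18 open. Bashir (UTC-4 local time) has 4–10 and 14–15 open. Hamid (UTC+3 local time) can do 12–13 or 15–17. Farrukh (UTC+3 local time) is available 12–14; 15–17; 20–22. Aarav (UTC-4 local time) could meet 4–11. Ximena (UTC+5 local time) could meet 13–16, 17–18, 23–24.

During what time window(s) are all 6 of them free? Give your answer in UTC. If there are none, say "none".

Quinn in UTC: 08:00-15:00 (subtract 3h to convert from UTC+3).
Bashir in UTC: 08:00-14:00, 18:00-19:00 (add 4h to convert from UTC-4).
Hamid in UTC: 09:00-10:00, 12:00-14:00 (subtract 3h to convert from UTC+3).
Farrukh in UTC: 09:00-11:00, 12:00-14:00, 17:00-19:00 (subtract 3h to convert from UTC+3).
Aarav in UTC: 08:00-15:00 (add 4h to convert from UTC-4).
Ximena in UTC: 08:00-11:00, 12:00-13:00, 18:00-19:00 (subtract 5h to convert from UTC+5).
Quinn ∩ Bashir: 08:00-14:00.
Quinn ∩ Bashir ∩ Hamid: 09:00-10:00, 12:00-14:00.
Quinn ∩ Bashir ∩ Hamid ∩ Farrukh: 09:00-10:00, 12:00-14:00.
Quinn ∩ Bashir ∩ Hamid ∩ Farrukh ∩ Aarav: 09:00-10:00, 12:00-14:00.
Quinn ∩ Bashir ∩ Hamid ∩ Farrukh ∩ Aarav ∩ Ximena: 09:00-10:00, 12:00-13:00.

09:00-10:00, 12:00-13:00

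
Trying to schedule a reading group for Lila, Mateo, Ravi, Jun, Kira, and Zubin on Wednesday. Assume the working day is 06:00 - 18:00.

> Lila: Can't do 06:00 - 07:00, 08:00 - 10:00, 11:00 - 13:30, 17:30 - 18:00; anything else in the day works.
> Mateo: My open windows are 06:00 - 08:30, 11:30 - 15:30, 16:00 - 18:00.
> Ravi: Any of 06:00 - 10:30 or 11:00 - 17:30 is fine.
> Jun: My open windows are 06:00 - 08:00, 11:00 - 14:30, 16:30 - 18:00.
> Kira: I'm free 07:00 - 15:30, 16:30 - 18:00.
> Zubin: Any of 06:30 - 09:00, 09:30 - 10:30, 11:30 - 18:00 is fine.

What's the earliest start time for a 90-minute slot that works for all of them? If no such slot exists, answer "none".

Lila free: 07:00-08:00, 10:00-11:00, 13:30-17:30 (invert busy blocks within the working day).
Mateo free: 06:00-08:30, 11:30-15:30, 16:00-18:00.
Ravi free: 06:00-10:30, 11:00-17:30.
Jun free: 06:00-08:00, 11:00-14:30, 16:30-18:00.
Kira free: 07:00-15:30, 16:30-18:00.
Zubin free: 06:30-09:00, 09:30-10:30, 11:30-18:00.
Lila ∩ Mateo: 07:00-08:00, 13:30-15:30, 16:00-17:30.
Lila ∩ Mateo ∩ Ravi: 07:00-08:00, 13:30-15:30, 16:00-17:30.
Lila ∩ Mateo ∩ Ravi ∩ Jun: 07:00-08:00, 13:30-14:30, 16:30-17:30.
Lila ∩ Mateo ∩ Ravi ∩ Jun ∩ Kira: 07:00-08:00, 13:30-14:30, 16:30-17:30.
Lila ∩ Mateo ∩ Ravi ∩ Jun ∩ Kira ∩ Zubin: 07:00-08:00, 13:30-14:30, 16:30-17:30.
No common window is at least 90 minutes long.

none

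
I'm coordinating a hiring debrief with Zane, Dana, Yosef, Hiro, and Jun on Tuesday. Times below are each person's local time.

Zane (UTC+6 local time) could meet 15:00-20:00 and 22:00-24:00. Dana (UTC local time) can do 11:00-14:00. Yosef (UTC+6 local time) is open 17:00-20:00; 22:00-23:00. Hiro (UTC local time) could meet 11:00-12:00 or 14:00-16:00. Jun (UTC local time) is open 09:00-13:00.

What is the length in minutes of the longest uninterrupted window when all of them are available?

Zane in UTC: 09:00-14:00, 16:00-18:00 (subtract 6h to convert from UTC+6).
Dana in UTC: 11:00-14:00.
Yosef in UTC: 11:00-14:00, 16:00-17:00 (subtract 6h to convert from UTC+6).
Hiro in UTC: 11:00-12:00, 14:00-16:00.
Jun in UTC: 09:00-13:00.
Zane ∩ Dana: 11:00-14:00.
Zane ∩ Dana ∩ Yosef: 11:00-14:00.
Zane ∩ Dana ∩ Yosef ∩ Hiro: 11:00-12:00.
Zane ∩ Dana ∩ Yosef ∩ Hiro ∩ Jun: 11:00-12:00.
So the common availability across everyone is 11:00-12:00.
The longest is 11:00-12:00 at 60 minutes.

60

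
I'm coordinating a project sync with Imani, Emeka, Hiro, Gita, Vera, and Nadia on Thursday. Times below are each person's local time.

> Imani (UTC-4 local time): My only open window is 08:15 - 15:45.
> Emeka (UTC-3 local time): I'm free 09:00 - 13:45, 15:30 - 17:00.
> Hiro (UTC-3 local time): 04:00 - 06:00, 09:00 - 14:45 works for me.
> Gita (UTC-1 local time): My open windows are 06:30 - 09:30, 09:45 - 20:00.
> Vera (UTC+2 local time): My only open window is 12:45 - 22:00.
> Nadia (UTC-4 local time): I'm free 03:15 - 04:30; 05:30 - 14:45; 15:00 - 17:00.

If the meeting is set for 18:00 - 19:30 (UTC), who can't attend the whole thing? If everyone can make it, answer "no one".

Imani in UTC: 12:15-19:45 (add 4h to convert from UTC-4).
Emeka in UTC: 12:00-16:45, 18:30-20:00 (add 3h to convert from UTC-3).
Hiro in UTC: 07:00-09:00, 12:00-17:45 (add 3h to convert from UTC-3).
Gita in UTC: 07:30-10:30, 10:45-21:00 (add 1h to convert from UTC-1).
Vera in UTC: 10:45-20:00 (subtract 2h to convert from UTC+2).
Nadia in UTC: 07:15-08:30, 09:30-18:45, 19:00-21:00 (add 4h to convert from UTC-4).
Imani: free for 18:00-19:30. Emeka: not fully free for 18:00-19:30. Hiro: not fully free for 18:00-19:30. Gita: free for 18:00-19:30. Vera: free for 18:00-19:30. Nadia: not fully free for 18:00-19:30.

Emeka, Hiro, Nadia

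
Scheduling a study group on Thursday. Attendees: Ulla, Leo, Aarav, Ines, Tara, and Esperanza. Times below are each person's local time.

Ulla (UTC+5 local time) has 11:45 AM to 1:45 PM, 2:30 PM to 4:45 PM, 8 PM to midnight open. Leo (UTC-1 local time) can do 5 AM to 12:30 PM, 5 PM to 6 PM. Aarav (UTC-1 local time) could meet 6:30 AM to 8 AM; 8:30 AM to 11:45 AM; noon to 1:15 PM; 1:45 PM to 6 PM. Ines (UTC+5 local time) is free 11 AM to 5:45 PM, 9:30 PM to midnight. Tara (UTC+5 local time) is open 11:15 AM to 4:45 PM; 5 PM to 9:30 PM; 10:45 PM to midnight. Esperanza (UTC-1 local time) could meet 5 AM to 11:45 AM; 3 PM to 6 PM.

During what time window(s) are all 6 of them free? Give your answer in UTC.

07:30-08:45, 09:30-11:45, 18:00-19:00

Ulla in UTC: 06:45-08:45, 09:30-11:45, 15:00-19:00 (subtract 5h to convert from UTC+5).
Leo in UTC: 06:00-13:30, 18:00-19:00 (add 1h to convert from UTC-1).
Aarav in UTC: 07:30-09:00, 09:30-12:45, 13:00-14:15, 14:45-19:00 (add 1h to convert from UTC-1).
Ines in UTC: 06:00-12:45, 16:30-19:00 (subtract 5h to convert from UTC+5).
Tara in UTC: 06:15-11:45, 12:00-16:30, 17:45-19:00 (subtract 5h to convert from UTC+5).
Esperanza in UTC: 06:00-12:45, 16:00-19:00 (add 1h to convert from UTC-1).
Ulla ∩ Leo: 06:45-08:45, 09:30-11:45, 18:00-19:00.
Ulla ∩ Leo ∩ Aarav: 07:30-08:45, 09:30-11:45, 18:00-19:00.
Ulla ∩ Leo ∩ Aarav ∩ Ines: 07:30-08:45, 09:30-11:45, 18:00-19:00.
Ulla ∩ Leo ∩ Aarav ∩ Ines ∩ Tara: 07:30-08:45, 09:30-11:45, 18:00-19:00.
Ulla ∩ Leo ∩ Aarav ∩ Ines ∩ Tara ∩ Esperanza: 07:30-08:45, 09:30-11:45, 18:00-19:00.
Those are the intersection windows.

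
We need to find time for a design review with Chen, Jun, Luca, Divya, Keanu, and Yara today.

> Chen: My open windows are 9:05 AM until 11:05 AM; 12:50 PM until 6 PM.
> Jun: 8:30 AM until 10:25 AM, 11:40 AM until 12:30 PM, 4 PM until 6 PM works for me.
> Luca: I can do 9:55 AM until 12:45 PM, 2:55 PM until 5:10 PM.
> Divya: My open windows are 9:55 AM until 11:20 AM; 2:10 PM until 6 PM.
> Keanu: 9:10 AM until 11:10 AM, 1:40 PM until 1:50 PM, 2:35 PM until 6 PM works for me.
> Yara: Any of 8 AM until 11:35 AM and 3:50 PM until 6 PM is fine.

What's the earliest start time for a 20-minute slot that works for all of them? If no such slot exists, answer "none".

09:55

Chen ∩ Jun: 09:05-10:25, 16:00-18:00.
Chen ∩ Jun ∩ Luca: 09:55-10:25, 16:00-17:10.
Chen ∩ Jun ∩ Luca ∩ Divya: 09:55-10:25, 16:00-17:10.
Chen ∩ Jun ∩ Luca ∩ Divya ∩ Keanu: 09:55-10:25, 16:00-17:10.
Chen ∩ Jun ∩ Luca ∩ Divya ∩ Keanu ∩ Yara: 09:55-10:25, 16:00-17:10.
The first common window of at least 20 minutes is 09:55-10:25, so the earliest start is 09:55.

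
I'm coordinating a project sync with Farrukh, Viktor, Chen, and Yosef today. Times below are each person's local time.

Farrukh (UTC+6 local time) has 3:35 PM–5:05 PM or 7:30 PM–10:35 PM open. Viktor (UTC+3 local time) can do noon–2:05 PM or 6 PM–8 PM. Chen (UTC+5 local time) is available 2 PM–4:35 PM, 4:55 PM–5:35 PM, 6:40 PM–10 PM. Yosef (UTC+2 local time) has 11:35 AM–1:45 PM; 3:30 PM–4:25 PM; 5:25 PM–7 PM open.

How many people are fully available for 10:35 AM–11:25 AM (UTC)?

2

Farrukh in UTC: 09:35-11:05, 13:30-16:35 (subtract 6h to convert from UTC+6).
Viktor in UTC: 09:00-11:05, 15:00-17:00 (subtract 3h to convert from UTC+3).
Chen in UTC: 09:00-11:35, 11:55-12:35, 13:40-17:00 (subtract 5h to convert from UTC+5).
Yosef in UTC: 09:35-11:45, 13:30-14:25, 15:25-17:00 (subtract 2h to convert from UTC+2).
Chen and Yosef can make the full 10:35-11:25 slot — that's 2.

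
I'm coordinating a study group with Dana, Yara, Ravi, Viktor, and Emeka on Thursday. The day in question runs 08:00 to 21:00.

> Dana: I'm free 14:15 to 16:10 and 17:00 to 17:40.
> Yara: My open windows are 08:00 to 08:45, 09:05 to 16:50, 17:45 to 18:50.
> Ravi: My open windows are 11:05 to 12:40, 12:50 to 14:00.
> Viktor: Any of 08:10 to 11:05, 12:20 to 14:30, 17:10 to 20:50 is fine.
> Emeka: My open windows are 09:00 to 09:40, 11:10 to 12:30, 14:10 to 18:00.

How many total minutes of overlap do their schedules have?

0

Dana ∩ Yara: 14:15-16:10.
Dana ∩ Yara ∩ Ravi: ∅.
Dana ∩ Yara ∩ Ravi ∩ Viktor: ∅.
Dana ∩ Yara ∩ Ravi ∩ Viktor ∩ Emeka: ∅.
There is no time when everyone is free.
There is no common window, so the total is 0 minutes.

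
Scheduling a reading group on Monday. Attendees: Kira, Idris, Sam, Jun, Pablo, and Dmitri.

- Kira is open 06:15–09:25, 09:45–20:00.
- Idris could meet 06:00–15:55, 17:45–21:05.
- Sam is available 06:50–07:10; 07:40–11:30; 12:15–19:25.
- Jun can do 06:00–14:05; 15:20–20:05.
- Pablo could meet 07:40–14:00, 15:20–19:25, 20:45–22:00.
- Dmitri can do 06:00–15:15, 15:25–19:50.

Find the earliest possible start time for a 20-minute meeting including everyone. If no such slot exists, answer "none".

07:40

Kira ∩ Idris: 06:15-09:25, 09:45-15:55, 17:45-20:00.
Kira ∩ Idris ∩ Sam: 06:50-07:10, 07:40-09:25, 09:45-11:30, 12:15-15:55, 17:45-19:25.
Kira ∩ Idris ∩ Sam ∩ Jun: 06:50-07:10, 07:40-09:25, 09:45-11:30, 12:15-14:05, 15:20-15:55, 17:45-19:25.
Kira ∩ Idris ∩ Sam ∩ Jun ∩ Pablo: 07:40-09:25, 09:45-11:30, 12:15-14:00, 15:20-15:55, 17:45-19:25.
Kira ∩ Idris ∩ Sam ∩ Jun ∩ Pablo ∩ Dmitri: 07:40-09:25, 09:45-11:30, 12:15-14:00, 15:25-15:55, 17:45-19:25.
So the common availability across everyone is 07:40-09:25, 09:45-11:30, 12:15-14:00, 15:25-15:55, 17:45-19:25.
The first common window of at least 20 minutes is 07:40-09:25, so the earliest start is 07:40.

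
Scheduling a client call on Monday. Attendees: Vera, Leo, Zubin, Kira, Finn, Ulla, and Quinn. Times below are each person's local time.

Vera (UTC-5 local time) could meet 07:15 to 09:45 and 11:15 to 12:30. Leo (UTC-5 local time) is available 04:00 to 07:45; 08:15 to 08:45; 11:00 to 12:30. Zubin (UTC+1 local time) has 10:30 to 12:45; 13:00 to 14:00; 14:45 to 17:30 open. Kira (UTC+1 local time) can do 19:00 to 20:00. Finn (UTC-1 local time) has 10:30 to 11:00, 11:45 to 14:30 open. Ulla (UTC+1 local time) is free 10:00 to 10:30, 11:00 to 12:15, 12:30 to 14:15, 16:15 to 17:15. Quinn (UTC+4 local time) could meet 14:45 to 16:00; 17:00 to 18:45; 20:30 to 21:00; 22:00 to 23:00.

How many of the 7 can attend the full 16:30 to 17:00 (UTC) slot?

Vera in UTC: 12:15-14:45, 16:15-17:30 (add 5h to convert from UTC-5).
Leo in UTC: 09:00-12:45, 13:15-13:45, 16:00-17:30 (add 5h to convert from UTC-5).
Zubin in UTC: 09:30-11:45, 12:00-13:00, 13:45-16:30 (subtract 1h to convert from UTC+1).
Kira in UTC: 18:00-19:00 (subtract 1h to convert from UTC+1).
Finn in UTC: 11:30-12:00, 12:45-15:30 (add 1h to convert from UTC-1).
Ulla in UTC: 09:00-09:30, 10:00-11:15, 11:30-13:15, 15:15-16:15 (subtract 1h to convert from UTC+1).
Quinn in UTC: 10:45-12:00, 13:00-14:45, 16:30-17:00, 18:00-19:00 (subtract 4h to convert from UTC+4).
Vera, Leo, and Quinn can make the full 16:30-17:00 slot — that's 3.

3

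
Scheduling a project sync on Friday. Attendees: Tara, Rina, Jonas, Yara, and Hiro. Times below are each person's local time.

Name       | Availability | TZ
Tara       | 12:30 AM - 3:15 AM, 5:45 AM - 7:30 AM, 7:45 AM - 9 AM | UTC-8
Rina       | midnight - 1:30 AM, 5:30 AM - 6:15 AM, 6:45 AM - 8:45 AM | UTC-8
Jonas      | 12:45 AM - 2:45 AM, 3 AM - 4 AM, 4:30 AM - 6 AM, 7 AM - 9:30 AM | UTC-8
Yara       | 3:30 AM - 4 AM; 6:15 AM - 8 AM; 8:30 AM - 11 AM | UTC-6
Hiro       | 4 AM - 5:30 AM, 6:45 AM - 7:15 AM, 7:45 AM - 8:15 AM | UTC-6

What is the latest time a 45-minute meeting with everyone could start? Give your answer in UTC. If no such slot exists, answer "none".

Tara in UTC: 08:30-11:15, 13:45-15:30, 15:45-17:00 (add 8h to convert from UTC-8).
Rina in UTC: 08:00-09:30, 13:30-14:15, 14:45-16:45 (add 8h to convert from UTC-8).
Jonas in UTC: 08:45-10:45, 11:00-12:00, 12:30-14:00, 15:00-17:30 (add 8h to convert from UTC-8).
Yara in UTC: 09:30-10:00, 12:15-14:00, 14:30-17:00 (add 6h to convert from UTC-6).
Hiro in UTC: 10:00-11:30, 12:45-13:15, 13:45-14:15 (add 6h to convert from UTC-6).
Tara ∩ Rina: 08:30-09:30, 13:45-14:15, 14:45-15:30, 15:45-16:45.
Tara ∩ Rina ∩ Jonas: 08:45-09:30, 13:45-14:00, 15:00-15:30, 15:45-16:45.
Tara ∩ Rina ∩ Jonas ∩ Yara: 13:45-14:00, 15:00-15:30, 15:45-16:45.
Tara ∩ Rina ∩ Jonas ∩ Yara ∩ Hiro: 13:45-14:00.
No common window is at least 45 minutes long.

none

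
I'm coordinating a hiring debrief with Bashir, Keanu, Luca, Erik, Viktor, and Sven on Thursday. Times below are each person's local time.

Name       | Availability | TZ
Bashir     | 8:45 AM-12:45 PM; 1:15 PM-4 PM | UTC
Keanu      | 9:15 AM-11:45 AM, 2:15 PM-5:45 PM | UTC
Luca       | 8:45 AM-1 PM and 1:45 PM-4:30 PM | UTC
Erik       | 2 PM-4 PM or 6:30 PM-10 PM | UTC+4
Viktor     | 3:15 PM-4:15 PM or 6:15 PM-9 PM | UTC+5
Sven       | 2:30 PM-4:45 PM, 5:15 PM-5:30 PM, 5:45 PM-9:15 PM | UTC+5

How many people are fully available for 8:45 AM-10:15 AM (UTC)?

Bashir in UTC: 08:45-12:45, 13:15-16:00.
Keanu in UTC: 09:15-11:45, 14:15-17:45.
Luca in UTC: 08:45-13:00, 13:45-16:30.
Erik in UTC: 10:00-12:00, 14:30-18:00 (subtract 4h to convert from UTC+4).
Viktor in UTC: 10:15-11:15, 13:15-16:00 (subtract 5h to convert from UTC+5).
Sven in UTC: 09:30-11:45, 12:15-12:30, 12:45-16:15 (subtract 5h to convert from UTC+5).
Bashir and Luca can make the full 08:45-10:15 slot — that's 2.

2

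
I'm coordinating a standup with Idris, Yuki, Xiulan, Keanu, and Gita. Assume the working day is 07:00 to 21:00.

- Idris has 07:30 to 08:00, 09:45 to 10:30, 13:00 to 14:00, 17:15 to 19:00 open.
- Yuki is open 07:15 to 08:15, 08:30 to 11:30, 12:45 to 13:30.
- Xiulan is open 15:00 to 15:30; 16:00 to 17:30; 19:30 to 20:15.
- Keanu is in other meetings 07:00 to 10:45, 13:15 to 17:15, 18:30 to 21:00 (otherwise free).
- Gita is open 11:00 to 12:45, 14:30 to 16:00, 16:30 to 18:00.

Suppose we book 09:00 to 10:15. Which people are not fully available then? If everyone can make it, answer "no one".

Gita, Idris, Keanu, Xiulan

Idris free: 07:30-08:00, 09:45-10:30, 13:00-14:00, 17:15-19:00.
Yuki free: 07:15-08:15, 08:30-11:30, 12:45-13:30.
Xiulan free: 15:00-15:30, 16:00-17:30, 19:30-20:15.
Keanu free: 10:45-13:15, 17:15-18:30 (invert busy blocks within the working day).
Gita free: 11:00-12:45, 14:30-16:00, 16:30-18:00.
Idris: not fully free for 09:00-10:15. Yuki: free for 09:00-10:15. Xiulan: not fully free for 09:00-10:15. Keanu: not fully free for 09:00-10:15. Gita: not fully free for 09:00-10:15.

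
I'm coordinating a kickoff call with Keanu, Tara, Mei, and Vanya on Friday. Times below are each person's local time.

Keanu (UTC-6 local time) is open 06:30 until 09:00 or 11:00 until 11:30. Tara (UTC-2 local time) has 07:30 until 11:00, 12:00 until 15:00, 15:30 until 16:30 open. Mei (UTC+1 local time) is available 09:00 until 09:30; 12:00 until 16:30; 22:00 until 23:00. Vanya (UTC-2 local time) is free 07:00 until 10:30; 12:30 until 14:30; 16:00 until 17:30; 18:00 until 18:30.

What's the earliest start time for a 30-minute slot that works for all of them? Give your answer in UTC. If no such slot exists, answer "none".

Keanu in UTC: 12:30-15:00, 17:00-17:30 (add 6h to convert from UTC-6).
Tara in UTC: 09:30-13:00, 14:00-17:00, 17:30-18:30 (add 2h to convert from UTC-2).
Mei in UTC: 08:00-08:30, 11:00-15:30, 21:00-22:00 (subtract 1h to convert from UTC+1).
Vanya in UTC: 09:00-12:30, 14:30-16:30, 18:00-19:30, 20:00-20:30 (add 2h to convert from UTC-2).
Keanu ∩ Tara: 12:30-13:00, 14:00-15:00.
Keanu ∩ Tara ∩ Mei: 12:30-13:00, 14:00-15:00.
Keanu ∩ Tara ∩ Mei ∩ Vanya: 14:30-15:00.
So the common availability across everyone is 14:30-15:00.
The first common window of at least 30 minutes is 14:30-15:00, so the earliest start is 14:30.

14:30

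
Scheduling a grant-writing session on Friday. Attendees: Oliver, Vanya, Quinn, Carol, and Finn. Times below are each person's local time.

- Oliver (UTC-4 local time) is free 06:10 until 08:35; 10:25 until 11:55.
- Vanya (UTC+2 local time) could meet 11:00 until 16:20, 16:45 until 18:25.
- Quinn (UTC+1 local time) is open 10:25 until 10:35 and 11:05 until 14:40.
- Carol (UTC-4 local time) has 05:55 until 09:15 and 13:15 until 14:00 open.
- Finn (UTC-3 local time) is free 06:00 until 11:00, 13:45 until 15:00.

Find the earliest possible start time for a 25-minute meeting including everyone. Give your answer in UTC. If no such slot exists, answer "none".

10:10

Oliver in UTC: 10:10-12:35, 14:25-15:55 (add 4h to convert from UTC-4).
Vanya in UTC: 09:00-14:20, 14:45-16:25 (subtract 2h to convert from UTC+2).
Quinn in UTC: 09:25-09:35, 10:05-13:40 (subtract 1h to convert from UTC+1).
Carol in UTC: 09:55-13:15, 17:15-18:00 (add 4h to convert from UTC-4).
Finn in UTC: 09:00-14:00, 16:45-18:00 (add 3h to convert from UTC-3).
Oliver ∩ Vanya: 10:10-12:35, 14:45-15:55.
Oliver ∩ Vanya ∩ Quinn: 10:10-12:35.
Oliver ∩ Vanya ∩ Quinn ∩ Carol: 10:10-12:35.
Oliver ∩ Vanya ∩ Quinn ∩ Carol ∩ Finn: 10:10-12:35.
The first common window of at least 25 minutes is 10:10-12:35, so the earliest start is 10:10.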